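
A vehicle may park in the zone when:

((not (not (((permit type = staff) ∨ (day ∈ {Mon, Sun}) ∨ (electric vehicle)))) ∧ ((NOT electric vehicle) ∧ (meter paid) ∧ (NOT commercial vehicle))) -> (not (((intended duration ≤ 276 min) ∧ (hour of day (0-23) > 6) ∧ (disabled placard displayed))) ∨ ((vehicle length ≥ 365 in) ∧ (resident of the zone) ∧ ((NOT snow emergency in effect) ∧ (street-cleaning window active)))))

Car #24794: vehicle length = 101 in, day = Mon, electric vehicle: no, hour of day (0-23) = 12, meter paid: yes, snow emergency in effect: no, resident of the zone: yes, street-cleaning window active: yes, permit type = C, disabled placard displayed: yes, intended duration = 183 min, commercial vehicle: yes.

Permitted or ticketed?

Permitted

Atomic conditions:
  permit type = staff: C == staff is false
  day ∈ {Mon, Sun}: Mon is in the set → true
  electric vehicle: no → false
  NOT electric vehicle: no → true
  meter paid: yes → true
  NOT commercial vehicle: yes → false
  intended duration ≤ 276 min: 183 ≤ 276 is true
  hour of day (0-23) > 6: 12 > 6 is true
  disabled placard displayed: yes → true
  vehicle length ≥ 365 in: 101 ≥ 365 is false
  resident of the zone: yes → true
  NOT snow emergency in effect: no → true
  street-cleaning window active: yes → true
Combine:
[1.1.1.1] false OR true OR false = true
[1.1.1] NOT true = false
[1.1] NOT false = true
[1.2] true AND true AND false = false
[1] true AND false = false
[2.1.1] true AND true AND true = true
[2.1] NOT true = false
[2.2.3] true AND true = true
[2.2] false AND true AND true = false
[2] false OR false = false
[root] false → false (antecedent false ⇒ implication holds) = true
Overall: true → permitted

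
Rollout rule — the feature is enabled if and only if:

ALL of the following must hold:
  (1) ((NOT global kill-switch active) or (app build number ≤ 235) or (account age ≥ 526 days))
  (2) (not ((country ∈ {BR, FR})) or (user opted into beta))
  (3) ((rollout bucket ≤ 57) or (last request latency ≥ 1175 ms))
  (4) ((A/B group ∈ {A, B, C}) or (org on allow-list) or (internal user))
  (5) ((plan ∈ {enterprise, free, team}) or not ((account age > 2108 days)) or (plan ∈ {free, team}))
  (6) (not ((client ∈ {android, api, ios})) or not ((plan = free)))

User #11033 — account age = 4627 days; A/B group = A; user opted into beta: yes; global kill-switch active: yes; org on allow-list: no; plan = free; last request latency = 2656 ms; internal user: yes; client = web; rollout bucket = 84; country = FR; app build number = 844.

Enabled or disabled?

Atomic conditions:
  NOT global kill-switch active: yes → false
  app build number ≤ 235: 844 ≤ 235 is false
  account age ≥ 526 days: 4627 ≥ 526 is true
  country ∈ {BR, FR}: FR is in the set → true
  user opted into beta: yes → true
  rollout bucket ≤ 57: 84 ≤ 57 is false
  last request latency ≥ 1175 ms: 2656 ≥ 1175 is true
  A/B group ∈ {A, B, C}: A is in the set → true
  org on allow-list: no → false
  internal user: yes → true
  plan ∈ {enterprise, free, team}: free is in the set → true
  account age > 2108 days: 4627 > 2108 is true
  plan ∈ {free, team}: free is in the set → true
  client ∈ {android, api, ios}: web is not in the set → false
  plan = free: free == free is true
Combine:
[1] false OR false OR true = true
[2.1] NOT true = false
[2] false OR true = true
[3] false OR true = true
[4] true OR false OR true = true
[5.2] NOT true = false
[5] true OR false OR true = true
[6.1] NOT false = true
[6.2] NOT true = false
[6] true OR false = true
[root] true AND true AND true AND true AND true AND true = true
Overall: true → enabled

Enabled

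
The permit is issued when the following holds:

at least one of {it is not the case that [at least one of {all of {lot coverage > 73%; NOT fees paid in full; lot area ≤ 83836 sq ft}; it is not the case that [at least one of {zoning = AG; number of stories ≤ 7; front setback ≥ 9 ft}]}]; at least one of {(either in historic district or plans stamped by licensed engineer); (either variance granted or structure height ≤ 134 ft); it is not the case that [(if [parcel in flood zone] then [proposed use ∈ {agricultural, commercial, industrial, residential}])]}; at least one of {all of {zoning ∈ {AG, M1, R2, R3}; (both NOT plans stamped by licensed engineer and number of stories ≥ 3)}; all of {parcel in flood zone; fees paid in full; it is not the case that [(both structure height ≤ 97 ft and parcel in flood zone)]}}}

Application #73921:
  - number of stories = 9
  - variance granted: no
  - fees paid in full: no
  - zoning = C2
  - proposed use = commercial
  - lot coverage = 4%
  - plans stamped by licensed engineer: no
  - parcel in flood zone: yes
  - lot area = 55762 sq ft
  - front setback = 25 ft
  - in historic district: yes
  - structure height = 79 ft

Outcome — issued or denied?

Issued

Atomic conditions:
  lot coverage > 73%: 4 > 73 is false
  NOT fees paid in full: no → true
  lot area ≤ 83836 sq ft: 55762 ≤ 83836 is true
  zoning = AG: C2 == AG is false
  number of stories ≤ 7: 9 ≤ 7 is false
  front setback ≥ 9 ft: 25 ≥ 9 is true
  in historic district: yes → true
  plans stamped by licensed engineer: no → false
  variance granted: no → false
  structure height ≤ 134 ft: 79 ≤ 134 is true
  parcel in flood zone: yes → true
  proposed use ∈ {agricultural, commercial, industrial, residential}: commercial is in the set → true
  zoning ∈ {AG, M1, R2, R3}: C2 is not in the set → false
  NOT plans stamped by licensed engineer: no → true
  number of stories ≥ 3: 9 ≥ 3 is true
  fees paid in full: no → false
  structure height ≤ 97 ft: 79 ≤ 97 is true
Combine:
[1.1.1] false AND true AND true = false
[1.1.2.1] false OR false OR true = true
[1.1.2] NOT true = false
[1.1] false OR false = false
[1] NOT false = true
[2.1] true OR false = true
[2.2] false OR true = true
[2.3.1] true → true = true
[2.3] NOT true = false
[2] true OR true OR false = true
[3.1.2] true AND true = true
[3.1] false AND true = false
[3.2.3.1] true AND true = true
[3.2.3] NOT true = false
[3.2] true AND false AND false = false
[3] false OR false = false
[root] true OR true OR false = true
Overall: true → issued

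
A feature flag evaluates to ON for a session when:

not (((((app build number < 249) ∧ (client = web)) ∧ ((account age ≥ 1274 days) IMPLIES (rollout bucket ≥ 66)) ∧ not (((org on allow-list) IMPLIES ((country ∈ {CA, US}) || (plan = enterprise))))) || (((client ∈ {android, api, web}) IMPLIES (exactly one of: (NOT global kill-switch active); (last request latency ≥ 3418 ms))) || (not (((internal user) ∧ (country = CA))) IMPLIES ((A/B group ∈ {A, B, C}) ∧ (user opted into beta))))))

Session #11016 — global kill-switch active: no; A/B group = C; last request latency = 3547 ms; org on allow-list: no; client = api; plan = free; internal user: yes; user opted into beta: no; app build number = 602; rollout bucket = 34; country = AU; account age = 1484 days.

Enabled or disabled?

Enabled

Atomic conditions:
  app build number < 249: 602 < 249 is false
  client = web: api == web is false
  account age ≥ 1274 days: 1484 ≥ 1274 is true
  rollout bucket ≥ 66: 34 ≥ 66 is false
  org on allow-list: no → false
  country ∈ {CA, US}: AU is not in the set → false
  plan = enterprise: free == enterprise is false
  client ∈ {android, api, web}: api is in the set → true
  NOT global kill-switch active: no → true
  last request latency ≥ 3418 ms: 3547 ≥ 3418 is true
  internal user: yes → true
  country = CA: AU == CA is false
  A/B group ∈ {A, B, C}: C is in the set → true
  user opted into beta: no → false
Combine:
[1.1.1] false AND false = false
[1.1.2] true → false = false
[1.1.3.1.2] false OR false = false
[1.1.3.1] false → false (antecedent false ⇒ implication holds) = true
[1.1.3] NOT true = false
[1.1] false AND false AND false = false
[1.2.1.2] exactly-one(true, true) = false
[1.2.1] true → false = false
[1.2.2.1.1] true AND false = false
[1.2.2.1] NOT false = true
[1.2.2.2] true AND false = false
[1.2.2] true → false = false
[1.2] false OR false = false
[1] false OR false = false
[root] NOT false = true
Overall: true → enabled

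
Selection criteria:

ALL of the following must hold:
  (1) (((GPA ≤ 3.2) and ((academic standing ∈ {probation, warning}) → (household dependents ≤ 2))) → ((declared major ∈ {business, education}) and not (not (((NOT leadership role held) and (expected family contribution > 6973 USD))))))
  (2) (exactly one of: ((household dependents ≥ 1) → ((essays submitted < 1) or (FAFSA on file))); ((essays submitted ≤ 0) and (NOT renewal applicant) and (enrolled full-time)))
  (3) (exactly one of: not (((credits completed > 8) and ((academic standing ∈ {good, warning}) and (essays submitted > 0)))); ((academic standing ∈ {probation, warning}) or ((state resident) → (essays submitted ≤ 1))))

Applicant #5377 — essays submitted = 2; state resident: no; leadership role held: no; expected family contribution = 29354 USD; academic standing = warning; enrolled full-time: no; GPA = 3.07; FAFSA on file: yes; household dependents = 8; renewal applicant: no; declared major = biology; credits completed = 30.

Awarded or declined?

Atomic conditions:
  GPA ≤ 3.2: 3.07 ≤ 3.2 is true
  academic standing ∈ {probation, warning}: warning is in the set → true
  household dependents ≤ 2: 8 ≤ 2 is false
  declared major ∈ {business, education}: biology is not in the set → false
  NOT leadership role held: no → true
  expected family contribution > 6973 USD: 29354 > 6973 is true
  household dependents ≥ 1: 8 ≥ 1 is true
  essays submitted < 1: 2 < 1 is false
  FAFSA on file: yes → true
  essays submitted ≤ 0: 2 ≤ 0 is false
  NOT renewal applicant: no → true
  enrolled full-time: no → false
  credits completed > 8: 30 > 8 is true
  academic standing ∈ {good, warning}: warning is in the set → true
  essays submitted > 0: 2 > 0 is true
  state resident: no → false
  essays submitted ≤ 1: 2 ≤ 1 is false
Combine:
[1.1.2] true → false = false
[1.1] true AND false = false
[1.2.2.1.1] true AND true = true
[1.2.2.1] NOT true = false
[1.2.2] NOT false = true
[1.2] false AND true = false
[1] false → false (antecedent false ⇒ implication holds) = true
[2.1.2] false OR true = true
[2.1] true → true = true
[2.2] false AND true AND false = false
[2] exactly-one(true, false) = true
[3.1.1.2] true AND true = true
[3.1.1] true AND true = true
[3.1] NOT true = false
[3.2.2] false → false (antecedent false ⇒ implication holds) = true
[3.2] true OR true = true
[3] exactly-one(false, true) = true
[root] true AND true AND true = true
Overall: true → awarded

Awarded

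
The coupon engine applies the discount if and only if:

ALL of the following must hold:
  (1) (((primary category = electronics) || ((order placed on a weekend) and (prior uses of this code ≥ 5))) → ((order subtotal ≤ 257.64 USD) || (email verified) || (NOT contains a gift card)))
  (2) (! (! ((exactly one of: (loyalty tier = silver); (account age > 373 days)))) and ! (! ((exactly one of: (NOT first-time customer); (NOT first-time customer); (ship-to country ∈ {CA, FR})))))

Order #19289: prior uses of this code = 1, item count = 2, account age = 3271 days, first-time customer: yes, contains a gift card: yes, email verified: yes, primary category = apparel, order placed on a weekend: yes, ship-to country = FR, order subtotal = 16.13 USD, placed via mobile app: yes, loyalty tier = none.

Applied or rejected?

Atomic conditions:
  primary category = electronics: apparel == electronics is false
  order placed on a weekend: yes → true
  prior uses of this code ≥ 5: 1 ≥ 5 is false
  order subtotal ≤ 257.64 USD: 16.13 ≤ 257.64 is true
  email verified: yes → true
  NOT contains a gift card: yes → false
  loyalty tier = silver: none == silver is false
  account age > 373 days: 3271 > 373 is true
  NOT first-time customer: yes → false
  ship-to country ∈ {CA, FR}: FR is in the set → true
Combine:
[1.1.2] true AND false = false
[1.1] false OR false = false
[1.2] true OR true OR false = true
[1] false → true (antecedent false ⇒ implication holds) = true
[2.1.1.1] exactly-one(false, true) = true
[2.1.1] NOT true = false
[2.1] NOT false = true
[2.2.1.1] exactly-one(false, false, true) = true
[2.2.1] NOT true = false
[2.2] NOT false = true
[2] true AND true = true
[root] true AND true = true
Overall: true → applied

Applied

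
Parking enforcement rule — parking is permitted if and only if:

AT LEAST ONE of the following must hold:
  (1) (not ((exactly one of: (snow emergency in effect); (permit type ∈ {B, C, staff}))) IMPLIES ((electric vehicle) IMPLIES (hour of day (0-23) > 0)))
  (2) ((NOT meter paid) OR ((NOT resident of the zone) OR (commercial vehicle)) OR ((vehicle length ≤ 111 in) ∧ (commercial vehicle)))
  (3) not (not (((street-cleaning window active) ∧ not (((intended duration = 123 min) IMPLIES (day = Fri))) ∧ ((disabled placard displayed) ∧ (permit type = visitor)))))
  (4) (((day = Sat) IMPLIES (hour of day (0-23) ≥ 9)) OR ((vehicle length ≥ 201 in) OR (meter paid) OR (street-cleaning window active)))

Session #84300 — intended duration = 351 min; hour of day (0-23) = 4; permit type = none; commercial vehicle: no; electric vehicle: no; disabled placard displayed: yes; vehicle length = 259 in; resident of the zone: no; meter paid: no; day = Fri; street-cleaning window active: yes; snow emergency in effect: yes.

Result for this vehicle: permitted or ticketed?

Atomic conditions:
  snow emergency in effect: yes → true
  permit type ∈ {B, C, staff}: none is not in the set → false
  electric vehicle: no → false
  hour of day (0-23) > 0: 4 > 0 is true
  NOT meter paid: no → true
  NOT resident of the zone: no → true
  commercial vehicle: no → false
  vehicle length ≤ 111 in: 259 ≤ 111 is false
  street-cleaning window active: yes → true
  intended duration = 123 min: 351 == 123 is false
  day = Fri: Fri == Fri is true
  disabled placard displayed: yes → true
  permit type = visitor: none == visitor is false
  day = Sat: Fri == Sat is false
  hour of day (0-23) ≥ 9: 4 ≥ 9 is false
  vehicle length ≥ 201 in: 259 ≥ 201 is true
  meter paid: no → false
Combine:
[1.1.1] exactly-one(true, false) = true
[1.1] NOT true = false
[1.2] false → true (antecedent false ⇒ implication holds) = true
[1] false → true (antecedent false ⇒ implication holds) = true
[2.2] true OR false = true
[2.3] false AND false = false
[2] true OR true OR false = true
[3.1.1.2.1] false → true (antecedent false ⇒ implication holds) = true
[3.1.1.2] NOT true = false
[3.1.1.3] true AND false = false
[3.1.1] true AND false AND false = false
[3.1] NOT false = true
[3] NOT true = false
[4.1] false → false (antecedent false ⇒ implication holds) = true
[4.2] true OR false OR true = true
[4] true OR true = true
[root] true OR true OR false OR true = true
Overall: true → permitted

Permitted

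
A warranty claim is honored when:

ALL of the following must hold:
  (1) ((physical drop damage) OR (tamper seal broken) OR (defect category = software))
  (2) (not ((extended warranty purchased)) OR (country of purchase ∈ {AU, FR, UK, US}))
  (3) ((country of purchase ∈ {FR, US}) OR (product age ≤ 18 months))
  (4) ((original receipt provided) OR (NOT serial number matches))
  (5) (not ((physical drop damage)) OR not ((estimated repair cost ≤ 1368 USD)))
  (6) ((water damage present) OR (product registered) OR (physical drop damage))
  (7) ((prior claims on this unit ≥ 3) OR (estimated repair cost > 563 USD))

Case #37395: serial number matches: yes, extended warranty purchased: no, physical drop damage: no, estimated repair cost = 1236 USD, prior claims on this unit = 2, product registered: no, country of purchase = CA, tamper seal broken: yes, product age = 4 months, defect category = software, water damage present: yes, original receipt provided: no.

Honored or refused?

Refused

Atomic conditions:
  physical drop damage: no → false
  tamper seal broken: yes → true
  defect category = software: software == software is true
  extended warranty purchased: no → false
  country of purchase ∈ {AU, FR, UK, US}: CA is not in the set → false
  country of purchase ∈ {FR, US}: CA is not in the set → false
  product age ≤ 18 months: 4 ≤ 18 is true
  original receipt provided: no → false
  NOT serial number matches: yes → false
  estimated repair cost ≤ 1368 USD: 1236 ≤ 1368 is true
  water damage present: yes → true
  product registered: no → false
  prior claims on this unit ≥ 3: 2 ≥ 3 is false
  estimated repair cost > 563 USD: 1236 > 563 is true
Combine:
[1] false OR true OR true = true
[2.1] NOT false = true
[2] true OR false = true
[3] false OR true = true
[4] false OR false = false
[5.1] NOT false = true
[5.2] NOT true = false
[5] true OR false = true
[6] true OR false OR false = true
[7] false OR true = true
[root] true AND true AND true AND false AND true AND true AND true = false
Overall: false → refused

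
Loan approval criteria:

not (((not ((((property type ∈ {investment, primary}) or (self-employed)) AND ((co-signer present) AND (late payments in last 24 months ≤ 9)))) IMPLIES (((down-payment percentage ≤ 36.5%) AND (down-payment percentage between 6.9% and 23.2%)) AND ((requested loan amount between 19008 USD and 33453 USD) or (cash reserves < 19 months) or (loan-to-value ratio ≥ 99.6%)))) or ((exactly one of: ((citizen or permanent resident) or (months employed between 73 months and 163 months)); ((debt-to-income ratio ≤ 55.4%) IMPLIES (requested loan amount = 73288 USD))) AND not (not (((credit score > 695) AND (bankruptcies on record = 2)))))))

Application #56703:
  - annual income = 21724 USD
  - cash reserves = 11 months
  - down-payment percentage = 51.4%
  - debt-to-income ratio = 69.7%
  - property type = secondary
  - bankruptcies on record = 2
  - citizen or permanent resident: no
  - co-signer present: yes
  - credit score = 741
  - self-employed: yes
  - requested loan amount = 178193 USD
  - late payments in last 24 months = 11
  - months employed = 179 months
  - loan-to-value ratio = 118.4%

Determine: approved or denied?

Atomic conditions:
  property type ∈ {investment, primary}: secondary is not in the set → false
  self-employed: yes → true
  co-signer present: yes → true
  late payments in last 24 months ≤ 9: 11 ≤ 9 is false
  down-payment percentage ≤ 36.5%: 51.4 ≤ 36.5 is false
  down-payment percentage between 6.9% and 23.2%: 51.4 in [6.9, 23.2] is false
  requested loan amount between 19008 USD and 33453 USD: 178193 in [19008, 33453] is false
  cash reserves < 19 months: 11 < 19 is true
  loan-to-value ratio ≥ 99.6%: 118.4 ≥ 99.6 is true
  citizen or permanent resident: no → false
  months employed between 73 months and 163 months: 179 in [73, 163] is false
  debt-to-income ratio ≤ 55.4%: 69.7 ≤ 55.4 is false
  requested loan amount = 73288 USD: 178193 == 73288 is false
  credit score > 695: 741 > 695 is true
  bankruptcies on record = 2: 2 == 2 is true
Combine:
[1.1.1.1.1] false OR true = true
[1.1.1.1.2] true AND false = false
[1.1.1.1] true AND false = false
[1.1.1] NOT false = true
[1.1.2.1] false AND false = false
[1.1.2.2] false OR true OR true = true
[1.1.2] false AND true = false
[1.1] true → false = false
[1.2.1.1] false OR false = false
[1.2.1.2] false → false (antecedent false ⇒ implication holds) = true
[1.2.1] exactly-one(false, true) = true
[1.2.2.1.1] true AND true = true
[1.2.2.1] NOT true = false
[1.2.2] NOT false = true
[1.2] true AND true = true
[1] false OR true = true
[root] NOT true = false
Overall: false → denied

Denied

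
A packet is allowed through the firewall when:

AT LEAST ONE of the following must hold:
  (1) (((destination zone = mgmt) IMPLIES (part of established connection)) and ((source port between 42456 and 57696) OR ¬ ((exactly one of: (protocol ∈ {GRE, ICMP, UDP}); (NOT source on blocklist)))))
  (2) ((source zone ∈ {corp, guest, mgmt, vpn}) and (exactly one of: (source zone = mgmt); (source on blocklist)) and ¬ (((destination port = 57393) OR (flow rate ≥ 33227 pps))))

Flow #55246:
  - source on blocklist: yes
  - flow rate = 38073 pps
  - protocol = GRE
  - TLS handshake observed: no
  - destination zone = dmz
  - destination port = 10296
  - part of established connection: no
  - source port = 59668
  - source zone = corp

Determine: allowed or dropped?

Atomic conditions:
  destination zone = mgmt: dmz == mgmt is false
  part of established connection: no → false
  source port between 42456 and 57696: 59668 in [42456, 57696] is false
  protocol ∈ {GRE, ICMP, UDP}: GRE is in the set → true
  NOT source on blocklist: yes → false
  source zone ∈ {corp, guest, mgmt, vpn}: corp is in the set → true
  source zone = mgmt: corp == mgmt is false
  source on blocklist: yes → true
  destination port = 57393: 10296 == 57393 is false
  flow rate ≥ 33227 pps: 38073 ≥ 33227 is true
Combine:
[1.1] false → false (antecedent false ⇒ implication holds) = true
[1.2.2.1] exactly-one(true, false) = true
[1.2.2] NOT true = false
[1.2] false OR false = false
[1] true AND false = false
[2.2] exactly-one(false, true) = true
[2.3.1] false OR true = true
[2.3] NOT true = false
[2] true AND true AND false = false
[root] false OR false = false
Overall: false → dropped

Dropped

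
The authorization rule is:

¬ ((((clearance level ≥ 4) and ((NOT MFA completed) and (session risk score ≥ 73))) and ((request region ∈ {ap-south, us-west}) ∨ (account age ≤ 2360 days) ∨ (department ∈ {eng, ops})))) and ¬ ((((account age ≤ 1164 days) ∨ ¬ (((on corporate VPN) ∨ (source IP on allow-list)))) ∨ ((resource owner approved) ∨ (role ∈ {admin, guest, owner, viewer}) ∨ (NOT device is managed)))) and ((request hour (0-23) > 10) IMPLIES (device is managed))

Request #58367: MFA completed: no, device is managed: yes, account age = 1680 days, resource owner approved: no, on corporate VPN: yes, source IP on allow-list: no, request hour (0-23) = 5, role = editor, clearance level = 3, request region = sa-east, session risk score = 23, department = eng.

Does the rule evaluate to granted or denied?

Atomic conditions:
  clearance level ≥ 4: 3 ≥ 4 is false
  NOT MFA completed: no → true
  session risk score ≥ 73: 23 ≥ 73 is false
  request region ∈ {ap-south, us-west}: sa-east is not in the set → false
  account age ≤ 2360 days: 1680 ≤ 2360 is true
  department ∈ {eng, ops}: eng is in the set → true
  account age ≤ 1164 days: 1680 ≤ 1164 is false
  on corporate VPN: yes → true
  source IP on allow-list: no → false
  resource owner approved: no → false
  role ∈ {admin, guest, owner, viewer}: editor is not in the set → false
  NOT device is managed: yes → false
  request hour (0-23) > 10: 5 > 10 is false
  device is managed: yes → true
Combine:
[1.1.1.2] true AND false = false
[1.1.1] false AND false = false
[1.1.2] false OR true OR true = true
[1.1] false AND true = false
[1] NOT false = true
[2.1.1.2.1] true OR false = true
[2.1.1.2] NOT true = false
[2.1.1] false OR false = false
[2.1.2] false OR false OR false = false
[2.1] false OR false = false
[2] NOT false = true
[3] false → true (antecedent false ⇒ implication holds) = true
[root] true AND true AND true = true
Overall: true → granted

Granted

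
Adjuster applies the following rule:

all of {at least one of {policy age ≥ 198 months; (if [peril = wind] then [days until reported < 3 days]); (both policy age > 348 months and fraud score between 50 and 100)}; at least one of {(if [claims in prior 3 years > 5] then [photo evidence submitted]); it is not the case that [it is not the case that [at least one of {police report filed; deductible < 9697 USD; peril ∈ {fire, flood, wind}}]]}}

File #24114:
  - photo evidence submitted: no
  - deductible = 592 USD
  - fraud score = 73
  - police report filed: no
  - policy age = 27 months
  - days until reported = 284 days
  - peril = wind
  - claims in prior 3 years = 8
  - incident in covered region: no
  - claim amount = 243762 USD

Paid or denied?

Denied

Atomic conditions:
  policy age ≥ 198 months: 27 ≥ 198 is false
  peril = wind: wind == wind is true
  days until reported < 3 days: 284 < 3 is false
  policy age > 348 months: 27 > 348 is false
  fraud score between 50 and 100: 73 in [50, 100] is true
  claims in prior 3 years > 5: 8 > 5 is true
  photo evidence submitted: no → false
  police report filed: no → false
  deductible < 9697 USD: 592 < 9697 is true
  peril ∈ {fire, flood, wind}: wind is in the set → true
Combine:
[1.2] true → false = false
[1.3] false AND true = false
[1] false OR false OR false = false
[2.1] true → false = false
[2.2.1.1] false OR true OR true = true
[2.2.1] NOT true = false
[2.2] NOT false = true
[2] false OR true = true
[root] false AND true = false
Overall: false → denied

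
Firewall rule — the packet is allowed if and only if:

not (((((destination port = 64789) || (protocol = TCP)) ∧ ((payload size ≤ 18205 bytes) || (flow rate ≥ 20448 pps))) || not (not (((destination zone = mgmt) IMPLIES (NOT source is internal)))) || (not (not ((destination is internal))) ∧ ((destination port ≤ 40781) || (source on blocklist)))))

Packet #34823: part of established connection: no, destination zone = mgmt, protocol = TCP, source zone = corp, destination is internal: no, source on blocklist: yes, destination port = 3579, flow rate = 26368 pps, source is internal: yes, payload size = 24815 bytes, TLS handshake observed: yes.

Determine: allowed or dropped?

Atomic conditions:
  destination port = 64789: 3579 == 64789 is false
  protocol = TCP: TCP == TCP is true
  payload size ≤ 18205 bytes: 24815 ≤ 18205 is false
  flow rate ≥ 20448 pps: 26368 ≥ 20448 is true
  destination zone = mgmt: mgmt == mgmt is true
  NOT source is internal: yes → false
  destination is internal: no → false
  destination port ≤ 40781: 3579 ≤ 40781 is true
  source on blocklist: yes → true
Combine:
[1.1.1] false OR true = true
[1.1.2] false OR true = true
[1.1] true AND true = true
[1.2.1.1] true → false = false
[1.2.1] NOT false = true
[1.2] NOT true = false
[1.3.1.1] NOT false = true
[1.3.1] NOT true = false
[1.3.2] true OR true = true
[1.3] false AND true = false
[1] true OR false OR false = true
[root] NOT true = false
Overall: false → dropped

Dropped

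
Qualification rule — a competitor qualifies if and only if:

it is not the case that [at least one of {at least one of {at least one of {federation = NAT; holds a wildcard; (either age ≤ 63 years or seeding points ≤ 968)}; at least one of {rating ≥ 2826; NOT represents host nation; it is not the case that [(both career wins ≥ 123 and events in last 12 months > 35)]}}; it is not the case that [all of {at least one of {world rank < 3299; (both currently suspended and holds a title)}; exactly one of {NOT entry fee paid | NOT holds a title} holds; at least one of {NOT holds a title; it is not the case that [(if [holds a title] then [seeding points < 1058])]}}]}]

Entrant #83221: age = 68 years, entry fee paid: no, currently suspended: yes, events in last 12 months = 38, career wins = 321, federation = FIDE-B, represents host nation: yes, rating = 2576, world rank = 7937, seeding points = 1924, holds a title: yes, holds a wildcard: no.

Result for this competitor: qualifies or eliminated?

Qualifies

Atomic conditions:
  federation = NAT: FIDE-B == NAT is false
  holds a wildcard: no → false
  age ≤ 63 years: 68 ≤ 63 is false
  seeding points ≤ 968: 1924 ≤ 968 is false
  rating ≥ 2826: 2576 ≥ 2826 is false
  NOT represents host nation: yes → false
  career wins ≥ 123: 321 ≥ 123 is true
  events in last 12 months > 35: 38 > 35 is true
  world rank < 3299: 7937 < 3299 is false
  currently suspended: yes → true
  holds a title: yes → true
  NOT entry fee paid: no → true
  NOT holds a title: yes → false
  seeding points < 1058: 1924 < 1058 is false
Combine:
[1.1.1.3] false OR false = false
[1.1.1] false OR false OR false = false
[1.1.2.3.1] true AND true = true
[1.1.2.3] NOT true = false
[1.1.2] false OR false OR false = false
[1.1] false OR false = false
[1.2.1.1.2] true AND true = true
[1.2.1.1] false OR true = true
[1.2.1.2] exactly-one(true, false) = true
[1.2.1.3.2.1] true → false = false
[1.2.1.3.2] NOT false = true
[1.2.1.3] false OR true = true
[1.2.1] true AND true AND true = true
[1.2] NOT true = false
[1] false OR false = false
[root] NOT false = true
Overall: true → qualifies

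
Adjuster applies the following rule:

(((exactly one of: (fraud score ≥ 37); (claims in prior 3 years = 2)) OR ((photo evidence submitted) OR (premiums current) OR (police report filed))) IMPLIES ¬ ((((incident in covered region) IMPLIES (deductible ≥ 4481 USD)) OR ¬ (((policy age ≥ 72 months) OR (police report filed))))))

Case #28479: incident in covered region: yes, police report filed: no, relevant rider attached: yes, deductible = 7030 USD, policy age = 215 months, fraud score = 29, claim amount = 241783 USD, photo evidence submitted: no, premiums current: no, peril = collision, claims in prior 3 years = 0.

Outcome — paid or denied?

Atomic conditions:
  fraud score ≥ 37: 29 ≥ 37 is false
  claims in prior 3 years = 2: 0 == 2 is false
  photo evidence submitted: no → false
  premiums current: no → false
  police report filed: no → false
  incident in covered region: yes → true
  deductible ≥ 4481 USD: 7030 ≥ 4481 is true
  policy age ≥ 72 months: 215 ≥ 72 is true
Combine:
[1.1] exactly-one(false, false) = false
[1.2] false OR false OR false = false
[1] false OR false = false
[2.1.1] true → true = true
[2.1.2.1] true OR false = true
[2.1.2] NOT true = false
[2.1] true OR false = true
[2] NOT true = false
[root] false → false (antecedent false ⇒ implication holds) = true
Overall: true → paid

Paid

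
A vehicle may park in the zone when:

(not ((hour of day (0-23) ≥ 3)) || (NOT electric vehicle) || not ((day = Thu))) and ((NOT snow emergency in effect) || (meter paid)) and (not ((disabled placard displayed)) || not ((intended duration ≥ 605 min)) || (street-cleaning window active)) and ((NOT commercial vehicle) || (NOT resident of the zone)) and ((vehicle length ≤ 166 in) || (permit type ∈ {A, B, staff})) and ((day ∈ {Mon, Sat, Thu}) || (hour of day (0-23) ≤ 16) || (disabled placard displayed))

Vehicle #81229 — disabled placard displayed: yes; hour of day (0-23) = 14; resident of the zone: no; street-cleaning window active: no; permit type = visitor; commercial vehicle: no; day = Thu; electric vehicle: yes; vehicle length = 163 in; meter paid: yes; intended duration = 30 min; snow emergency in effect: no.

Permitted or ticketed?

Atomic conditions:
  hour of day (0-23) ≥ 3: 14 ≥ 3 is true
  NOT electric vehicle: yes → false
  day = Thu: Thu == Thu is true
  NOT snow emergency in effect: no → true
  meter paid: yes → true
  disabled placard displayed: yes → true
  intended duration ≥ 605 min: 30 ≥ 605 is false
  street-cleaning window active: no → false
  NOT commercial vehicle: no → true
  NOT resident of the zone: no → true
  vehicle length ≤ 166 in: 163 ≤ 166 is true
  permit type ∈ {A, B, staff}: visitor is not in the set → false
  day ∈ {Mon, Sat, Thu}: Thu is in the set → true
  hour of day (0-23) ≤ 16: 14 ≤ 16 is true
Combine:
[1.1] NOT true = false
[1.3] NOT true = false
[1] false OR false OR false = false
[2] true OR true = true
[3.1] NOT true = false
[3.2] NOT false = true
[3] false OR true OR false = true
[4] true OR true = true
[5] true OR false = true
[6] true OR true OR true = true
[root] false AND true AND true AND true AND true AND true = false
Overall: false → ticketed

Ticketed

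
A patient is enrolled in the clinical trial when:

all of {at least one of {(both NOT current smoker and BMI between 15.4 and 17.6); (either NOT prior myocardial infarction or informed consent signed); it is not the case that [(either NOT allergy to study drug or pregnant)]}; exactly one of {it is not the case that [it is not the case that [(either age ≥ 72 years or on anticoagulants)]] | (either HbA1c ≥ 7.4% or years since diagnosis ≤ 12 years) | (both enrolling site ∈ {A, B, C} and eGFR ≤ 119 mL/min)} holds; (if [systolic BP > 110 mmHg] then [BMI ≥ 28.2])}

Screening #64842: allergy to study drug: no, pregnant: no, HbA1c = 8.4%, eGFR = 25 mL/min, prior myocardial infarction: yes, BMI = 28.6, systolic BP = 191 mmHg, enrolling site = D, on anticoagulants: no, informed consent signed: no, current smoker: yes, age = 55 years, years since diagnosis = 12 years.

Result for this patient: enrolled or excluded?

Atomic conditions:
  NOT current smoker: yes → false
  BMI between 15.4 and 17.6: 28.6 in [15.4, 17.6] is false
  NOT prior myocardial infarction: yes → false
  informed consent signed: no → false
  NOT allergy to study drug: no → true
  pregnant: no → false
  age ≥ 72 years: 55 ≥ 72 is false
  on anticoagulants: no → false
  HbA1c ≥ 7.4%: 8.4 ≥ 7.4 is true
  years since diagnosis ≤ 12 years: 12 ≤ 12 is true
  enrolling site ∈ {A, B, C}: D is not in the set → false
  eGFR ≤ 119 mL/min: 25 ≤ 119 is true
  systolic BP > 110 mmHg: 191 > 110 is true
  BMI ≥ 28.2: 28.6 ≥ 28.2 is true
Combine:
[1.1] false AND false = false
[1.2] false OR false = false
[1.3.1] true OR false = true
[1.3] NOT true = false
[1] false OR false OR false = false
[2.1.1.1] false OR false = false
[2.1.1] NOT false = true
[2.1] NOT true = false
[2.2] true OR true = true
[2.3] false AND true = false
[2] exactly-one(false, true, false) = true
[3] true → true = true
[root] false AND true AND true = false
Overall: false → excluded

Excluded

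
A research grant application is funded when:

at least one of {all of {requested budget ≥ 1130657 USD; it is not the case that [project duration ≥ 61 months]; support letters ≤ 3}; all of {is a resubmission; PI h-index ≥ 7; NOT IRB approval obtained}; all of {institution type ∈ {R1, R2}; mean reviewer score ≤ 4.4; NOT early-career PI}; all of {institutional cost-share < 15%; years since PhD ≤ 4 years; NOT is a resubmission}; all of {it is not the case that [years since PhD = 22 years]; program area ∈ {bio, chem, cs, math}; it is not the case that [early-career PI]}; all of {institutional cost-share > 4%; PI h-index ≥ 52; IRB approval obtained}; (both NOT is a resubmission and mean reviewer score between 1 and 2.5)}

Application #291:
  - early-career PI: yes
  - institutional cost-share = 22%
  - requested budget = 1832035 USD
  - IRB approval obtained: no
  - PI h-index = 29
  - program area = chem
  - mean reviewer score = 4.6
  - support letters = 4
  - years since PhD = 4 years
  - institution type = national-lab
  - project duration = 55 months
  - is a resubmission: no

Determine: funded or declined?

Atomic conditions:
  requested budget ≥ 1130657 USD: 1832035 ≥ 1130657 is true
  project duration ≥ 61 months: 55 ≥ 61 is false
  support letters ≤ 3: 4 ≤ 3 is false
  is a resubmission: no → false
  PI h-index ≥ 7: 29 ≥ 7 is true
  NOT IRB approval obtained: no → true
  institution type ∈ {R1, R2}: national-lab is not in the set → false
  mean reviewer score ≤ 4.4: 4.6 ≤ 4.4 is false
  NOT early-career PI: yes → false
  institutional cost-share < 15%: 22 < 15 is false
  years since PhD ≤ 4 years: 4 ≤ 4 is true
  NOT is a resubmission: no → true
  years since PhD = 22 years: 4 == 22 is false
  program area ∈ {bio, chem, cs, math}: chem is in the set → true
  early-career PI: yes → true
  institutional cost-share > 4%: 22 > 4 is true
  PI h-index ≥ 52: 29 ≥ 52 is false
  IRB approval obtained: no → false
  mean reviewer score between 1 and 2.5: 4.6 in [1, 2.5] is false
Combine:
[1.2] NOT false = true
[1] true AND true AND false = false
[2] false AND true AND true = false
[3] false AND false AND false = false
[4] false AND true AND true = false
[5.1] NOT false = true
[5.3] NOT true = false
[5] true AND true AND false = false
[6] true AND false AND false = false
[7] true AND false = false
[root] false OR false OR false OR false OR false OR false OR false = false
Overall: false → declined

Declined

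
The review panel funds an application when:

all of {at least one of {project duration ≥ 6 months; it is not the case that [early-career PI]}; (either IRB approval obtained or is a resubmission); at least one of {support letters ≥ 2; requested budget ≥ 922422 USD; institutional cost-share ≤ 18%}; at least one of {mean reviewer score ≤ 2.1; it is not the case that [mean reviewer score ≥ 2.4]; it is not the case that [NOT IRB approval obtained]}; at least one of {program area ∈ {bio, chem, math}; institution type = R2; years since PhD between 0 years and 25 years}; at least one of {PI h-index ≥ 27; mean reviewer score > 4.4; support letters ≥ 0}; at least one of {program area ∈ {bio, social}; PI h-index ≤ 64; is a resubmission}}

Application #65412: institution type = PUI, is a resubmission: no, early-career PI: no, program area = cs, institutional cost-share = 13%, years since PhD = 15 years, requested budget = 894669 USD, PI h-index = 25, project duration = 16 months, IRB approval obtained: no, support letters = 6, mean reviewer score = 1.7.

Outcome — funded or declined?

Declined

Atomic conditions:
  project duration ≥ 6 months: 16 ≥ 6 is true
  early-career PI: no → false
  IRB approval obtained: no → false
  is a resubmission: no → false
  support letters ≥ 2: 6 ≥ 2 is true
  requested budget ≥ 922422 USD: 894669 ≥ 922422 is false
  institutional cost-share ≤ 18%: 13 ≤ 18 is true
  mean reviewer score ≤ 2.1: 1.7 ≤ 2.1 is true
  mean reviewer score ≥ 2.4: 1.7 ≥ 2.4 is false
  NOT IRB approval obtained: no → true
  program area ∈ {bio, chem, math}: cs is not in the set → false
  institution type = R2: PUI == R2 is false
  years since PhD between 0 years and 25 years: 15 in [0, 25] is true
  PI h-index ≥ 27: 25 ≥ 27 is false
  mean reviewer score > 4.4: 1.7 > 4.4 is false
  support letters ≥ 0: 6 ≥ 0 is true
  program area ∈ {bio, social}: cs is not in the set → false
  PI h-index ≤ 64: 25 ≤ 64 is true
Combine:
[1.2] NOT false = true
[1] true OR true = true
[2] false OR false = false
[3] true OR false OR true = true
[4.2] NOT false = true
[4.3] NOT true = false
[4] true OR true OR false = true
[5] false OR false OR true = true
[6] false OR false OR true = true
[7] false OR true OR false = true
[root] true AND false AND true AND true AND true AND true AND true = false
Overall: false → declined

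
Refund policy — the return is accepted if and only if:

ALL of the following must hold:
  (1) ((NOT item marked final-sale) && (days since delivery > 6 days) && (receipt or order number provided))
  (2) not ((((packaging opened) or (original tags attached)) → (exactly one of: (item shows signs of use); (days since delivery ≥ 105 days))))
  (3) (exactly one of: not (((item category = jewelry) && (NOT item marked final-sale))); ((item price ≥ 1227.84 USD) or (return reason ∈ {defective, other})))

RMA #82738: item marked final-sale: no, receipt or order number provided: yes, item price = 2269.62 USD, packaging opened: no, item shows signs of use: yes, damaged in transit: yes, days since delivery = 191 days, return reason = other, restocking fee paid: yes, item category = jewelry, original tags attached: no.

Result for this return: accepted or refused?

Atomic conditions:
  NOT item marked final-sale: no → true
  days since delivery > 6 days: 191 > 6 is true
  receipt or order number provided: yes → true
  packaging opened: no → false
  original tags attached: no → false
  item shows signs of use: yes → true
  days since delivery ≥ 105 days: 191 ≥ 105 is true
  item category = jewelry: jewelry == jewelry is true
  item price ≥ 1227.84 USD: 2269.62 ≥ 1227.84 is true
  return reason ∈ {defective, other}: other is in the set → true
Combine:
[1] true AND true AND true = true
[2.1.1] false OR false = false
[2.1.2] exactly-one(true, true) = false
[2.1] false → false (antecedent false ⇒ implication holds) = true
[2] NOT true = false
[3.1.1] true AND true = true
[3.1] NOT true = false
[3.2] true OR true = true
[3] exactly-one(false, true) = true
[root] true AND false AND true = false
Overall: false → refused

Refused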